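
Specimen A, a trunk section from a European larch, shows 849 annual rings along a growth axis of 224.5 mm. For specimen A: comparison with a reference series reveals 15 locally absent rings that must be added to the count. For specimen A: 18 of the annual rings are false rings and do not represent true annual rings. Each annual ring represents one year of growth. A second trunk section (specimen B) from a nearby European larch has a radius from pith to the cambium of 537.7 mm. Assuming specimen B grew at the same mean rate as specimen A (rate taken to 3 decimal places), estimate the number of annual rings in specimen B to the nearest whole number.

2029 annual rings

Specimen A: after corrections the count is 849 − 18 + 15 = 846 annual rings.
A: Extension rate ≈ 224.5 / 846 = 0.265 mm/year.
For B, 537.7 / 0.265 = 2029.06 years ≈ 2029 annual rings.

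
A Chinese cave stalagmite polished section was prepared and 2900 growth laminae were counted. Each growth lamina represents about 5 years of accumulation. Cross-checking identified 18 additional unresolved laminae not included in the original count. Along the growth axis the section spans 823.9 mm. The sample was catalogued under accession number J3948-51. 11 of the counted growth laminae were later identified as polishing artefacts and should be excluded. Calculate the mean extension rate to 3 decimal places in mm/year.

Adjusted count: 2900 − 11 + 18 = 2907 growth laminae.
At 5 years per growth lamina, 2907 × 5 = 14535 years.
Extension rate ≈ 823.9 / 14535 = 0.057 mm/year.

0.057 mm/year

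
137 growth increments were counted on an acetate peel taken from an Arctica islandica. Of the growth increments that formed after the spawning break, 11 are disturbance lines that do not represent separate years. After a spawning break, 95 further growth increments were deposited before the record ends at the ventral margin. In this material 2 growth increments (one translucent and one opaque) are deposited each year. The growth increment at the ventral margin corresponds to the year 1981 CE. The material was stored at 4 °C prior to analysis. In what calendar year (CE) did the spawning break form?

1939 CE

95 growth increments formed after the spawning break.
Removing the 11 false growth increments leaves 95 − 11 = 84 true growth increments beyond the spawning break.
Dividing by 2 growth increments per year: 84 / 2 = 42 years.
The growth increment at the ventral margin is 1981 CE, so the spawning break dates to 1981 − 42 = 1939 CE.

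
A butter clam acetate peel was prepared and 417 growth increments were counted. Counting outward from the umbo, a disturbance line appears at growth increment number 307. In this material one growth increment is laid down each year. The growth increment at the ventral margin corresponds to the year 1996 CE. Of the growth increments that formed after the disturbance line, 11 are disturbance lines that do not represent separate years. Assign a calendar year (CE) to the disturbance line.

1897 CE

The disturbance line sits at growth increment 307 from the umbo, so 417 − 307 = 110 growth increments formed after it.
Removing the 11 false growth increments leaves 110 − 11 = 99 true growth increments beyond the disturbance line.
The growth increment at the ventral margin is 1996 CE, so the disturbance line dates to 1996 − 99 = 1897 CE.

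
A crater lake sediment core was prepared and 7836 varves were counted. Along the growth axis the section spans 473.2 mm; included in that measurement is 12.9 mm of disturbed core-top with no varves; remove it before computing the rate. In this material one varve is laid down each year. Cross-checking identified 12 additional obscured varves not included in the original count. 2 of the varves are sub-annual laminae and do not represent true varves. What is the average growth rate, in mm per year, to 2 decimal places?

After corrections the count is 7836 − 2 + 12 = 7846 varves.
The growth record spans 473.2 − 12.9 = 460.3 mm.
Mean rate = 460.3 mm / 7846 years ≈ 0.06 mm per year.

0.06 mm per year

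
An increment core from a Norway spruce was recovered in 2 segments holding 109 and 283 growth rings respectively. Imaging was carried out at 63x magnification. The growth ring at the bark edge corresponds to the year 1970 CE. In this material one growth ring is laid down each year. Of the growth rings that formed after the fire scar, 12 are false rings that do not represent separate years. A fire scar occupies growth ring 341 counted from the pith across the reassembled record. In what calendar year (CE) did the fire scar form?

Total growth rings = 109 + 283 = 392.
The fire scar sits at growth ring 341 from the pith, so 392 − 341 = 51 growth rings formed after it.
Removing the 12 false growth rings leaves 51 − 12 = 39 true growth rings beyond the fire scar.
Counting back 39 years from 1970 CE places the fire scar in 1970 − 39 = 1931 CE.

1931 CE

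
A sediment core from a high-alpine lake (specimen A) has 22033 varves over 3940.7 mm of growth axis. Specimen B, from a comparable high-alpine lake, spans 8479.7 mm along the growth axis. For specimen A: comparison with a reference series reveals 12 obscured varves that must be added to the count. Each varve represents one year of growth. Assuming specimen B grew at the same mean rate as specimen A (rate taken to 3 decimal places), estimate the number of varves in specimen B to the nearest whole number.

Specimen A: after corrections the count is 22033 + 12 = 22045 varves.
A: Extension rate ≈ 3940.7 / 22045 = 0.179 mm/year.
For B, 8479.7 / 0.179 = 47372.63 years ≈ 47373 varves.

47373 varves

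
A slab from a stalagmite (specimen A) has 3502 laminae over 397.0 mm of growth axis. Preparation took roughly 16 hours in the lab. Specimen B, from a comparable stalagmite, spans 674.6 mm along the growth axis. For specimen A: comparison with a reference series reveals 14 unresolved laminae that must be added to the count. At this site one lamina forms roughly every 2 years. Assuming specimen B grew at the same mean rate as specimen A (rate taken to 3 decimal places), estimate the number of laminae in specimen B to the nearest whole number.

Specimen A: correcting the raw count gives 3502 + 14 = 3516 true laminae.
Specimen A: at 2 years per lamina, 3516 × 2 = 7032 years.
A: Mean rate = 397.0 mm / 7032 years ≈ 0.056 mm/yr.
For B, 674.6 / 0.056 = 12046.43 years; at 2 years per lamina that is 12046.43 / 2 ≈ 6023 laminae.

6023 laminae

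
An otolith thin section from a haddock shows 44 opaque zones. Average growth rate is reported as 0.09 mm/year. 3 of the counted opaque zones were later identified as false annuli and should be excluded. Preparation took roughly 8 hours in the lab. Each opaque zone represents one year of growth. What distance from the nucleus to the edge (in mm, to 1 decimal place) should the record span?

True opaque zone count = 44 − 3 = 41.
Predicted length = 0.09 mm/year × 41 years = 3.7 mm.

3.7 mm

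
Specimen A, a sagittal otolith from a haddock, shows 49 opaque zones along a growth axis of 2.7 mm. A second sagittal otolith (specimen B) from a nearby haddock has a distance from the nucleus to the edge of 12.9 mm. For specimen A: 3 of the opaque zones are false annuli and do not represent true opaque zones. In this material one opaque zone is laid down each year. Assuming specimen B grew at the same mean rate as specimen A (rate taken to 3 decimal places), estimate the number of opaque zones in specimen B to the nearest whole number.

Specimen A: after corrections the count is 49 − 3 = 46 opaque zones.
A: 2.7 mm over 46 years gives 2.7 / 46 ≈ 0.059 mm/yr.
For B, 12.9 / 0.059 = 218.64 years ≈ 219 opaque zones.

219 opaque zones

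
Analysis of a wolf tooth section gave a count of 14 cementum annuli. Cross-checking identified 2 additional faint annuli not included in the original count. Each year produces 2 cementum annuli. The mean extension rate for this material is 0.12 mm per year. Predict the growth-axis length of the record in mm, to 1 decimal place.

Adjusted count: 14 + 2 = 16 cementum annuli.
16 cementum annuli at 2 per year is 16 / 2 = 8 years.
Length ≈ 0.12 × 8 = 1.0 mm.

1.0 mm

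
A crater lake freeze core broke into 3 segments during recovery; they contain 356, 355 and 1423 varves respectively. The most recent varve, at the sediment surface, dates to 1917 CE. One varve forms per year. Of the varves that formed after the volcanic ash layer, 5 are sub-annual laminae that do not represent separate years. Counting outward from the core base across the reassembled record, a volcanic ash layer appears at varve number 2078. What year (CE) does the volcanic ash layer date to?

1866 CE

Total varves = 356 + 355 + 1423 = 2134.
2134 − 2078 = 56 varves lie beyond the volcanic ash layer toward the sediment surface.
Excluding 5 false varves: 56 − 5 = 51.
The varve at the sediment surface is 1917 CE, so the volcanic ash layer dates to 1917 − 51 = 1866 CE.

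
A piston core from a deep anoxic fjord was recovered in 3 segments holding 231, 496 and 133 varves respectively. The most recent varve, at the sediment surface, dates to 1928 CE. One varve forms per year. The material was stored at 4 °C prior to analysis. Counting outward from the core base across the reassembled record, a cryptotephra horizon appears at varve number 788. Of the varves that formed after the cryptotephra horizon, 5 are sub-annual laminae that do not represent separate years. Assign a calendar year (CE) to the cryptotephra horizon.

Total varves = 231 + 496 + 133 = 860.
860 − 788 = 72 varves lie beyond the cryptotephra horizon toward the sediment surface.
Excluding 5 false varves: 72 − 5 = 67.
Counting back 67 years from 1928 CE places the cryptotephra horizon in 1928 − 67 = 1861 CE.

1861 CE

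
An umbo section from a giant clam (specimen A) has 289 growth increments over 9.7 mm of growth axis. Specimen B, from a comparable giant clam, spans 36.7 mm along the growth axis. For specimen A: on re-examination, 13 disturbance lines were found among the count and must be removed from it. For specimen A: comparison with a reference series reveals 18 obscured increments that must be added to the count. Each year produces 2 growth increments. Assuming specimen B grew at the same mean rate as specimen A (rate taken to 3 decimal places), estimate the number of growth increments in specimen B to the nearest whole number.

Specimen A: after corrections the count is 289 − 13 + 18 = 294 growth increments.
Specimen A: dividing by 2 growth increments per year: 294 / 2 = 147 years.
A: Extension rate ≈ 9.7 / 147 = 0.066 mm per year.
Specimen B: 36.7 mm / 0.066 mm per year = 556.06 years; at 2 growth increments per year that is 556.06 × 2 ≈ 1112 growth increments.

1112 growth increments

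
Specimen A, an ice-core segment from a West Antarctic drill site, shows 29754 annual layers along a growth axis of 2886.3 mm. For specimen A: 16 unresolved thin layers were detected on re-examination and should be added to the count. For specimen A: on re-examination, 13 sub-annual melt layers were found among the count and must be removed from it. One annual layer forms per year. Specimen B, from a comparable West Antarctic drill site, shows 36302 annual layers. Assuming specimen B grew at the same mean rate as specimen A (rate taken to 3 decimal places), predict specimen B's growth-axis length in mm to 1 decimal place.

Specimen A: after corrections the count is 29754 − 13 + 16 = 29757 annual layers.
A: Mean rate = 2886.3 mm / 29757 years ≈ 0.097 mm/year.
B's length ≈ 0.097 × 36302 = 3521.3 mm.

3521.3 mm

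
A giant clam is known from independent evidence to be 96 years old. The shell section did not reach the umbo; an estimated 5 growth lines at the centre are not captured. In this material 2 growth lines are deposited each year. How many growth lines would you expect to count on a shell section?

187 growth lines

With 2 growth lines per year, 96 years would produce 96 × 2 = 192 growth lines.
Less the 5 uncaptured growth lines: 192 − 5 = 187.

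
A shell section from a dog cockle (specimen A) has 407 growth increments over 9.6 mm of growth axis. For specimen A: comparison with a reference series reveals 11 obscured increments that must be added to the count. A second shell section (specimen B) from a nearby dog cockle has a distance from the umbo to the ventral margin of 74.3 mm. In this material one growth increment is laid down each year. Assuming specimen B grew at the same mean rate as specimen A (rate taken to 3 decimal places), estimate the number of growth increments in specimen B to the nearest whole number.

Specimen A: correcting the raw count gives 407 + 11 = 418 true growth increments.
A: 9.6 mm over 418 years gives 9.6 / 418 ≈ 0.023 mm/year.
B spans 74.3 / 0.023 = 3230.43 years ≈ 3230 growth increments.

3230 growth increments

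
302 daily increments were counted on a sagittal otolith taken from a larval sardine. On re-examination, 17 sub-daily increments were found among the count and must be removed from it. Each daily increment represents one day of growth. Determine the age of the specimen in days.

285 days

Correcting the raw count gives 302 − 17 = 285 true daily increments.
One daily increment per day makes the duration 285 days.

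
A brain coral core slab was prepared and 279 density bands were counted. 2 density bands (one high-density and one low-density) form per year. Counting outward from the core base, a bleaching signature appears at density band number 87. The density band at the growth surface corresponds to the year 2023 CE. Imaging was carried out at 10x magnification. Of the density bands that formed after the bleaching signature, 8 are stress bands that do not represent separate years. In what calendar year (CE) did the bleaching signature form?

The bleaching signature sits at density band 87 from the core base, so 279 − 87 = 192 density bands formed after it.
192 − 8 false = 184 true density bands after the bleaching signature.
With 2 density bands per year, 184 / 2 = 92 years.
The density band at the growth surface is 2023 CE, so the bleaching signature dates to 2023 − 92 = 1931 CE.

1931 CE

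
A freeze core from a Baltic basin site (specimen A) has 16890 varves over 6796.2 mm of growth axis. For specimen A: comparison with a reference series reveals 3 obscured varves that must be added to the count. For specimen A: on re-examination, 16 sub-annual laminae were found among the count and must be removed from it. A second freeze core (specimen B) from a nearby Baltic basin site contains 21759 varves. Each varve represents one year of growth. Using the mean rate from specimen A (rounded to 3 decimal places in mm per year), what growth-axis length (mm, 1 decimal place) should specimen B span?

8768.9 mm

Specimen A: true varve count = 16890 − 16 + 3 = 16877.
A: Mean rate = 6796.2 mm / 16877 years ≈ 0.403 mm per year.
Length of B = 0.403 × 21759 = 8768.9 mm.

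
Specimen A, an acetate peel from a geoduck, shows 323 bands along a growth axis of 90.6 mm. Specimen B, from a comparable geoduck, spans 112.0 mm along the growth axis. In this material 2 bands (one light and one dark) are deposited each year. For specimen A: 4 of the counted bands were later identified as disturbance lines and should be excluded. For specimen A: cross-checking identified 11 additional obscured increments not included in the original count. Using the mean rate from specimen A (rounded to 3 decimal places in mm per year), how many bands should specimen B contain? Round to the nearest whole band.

408 bands

Specimen A: true band count = 323 − 4 + 11 = 330.
Specimen A: with 2 bands per year, 330 / 2 = 165 years.
A: 90.6 mm over 165 years gives 90.6 / 165 ≈ 0.549 mm/yr.
For B, 112.0 / 0.549 = 204.01 years; at 2 bands per year that is 204.01 × 2 ≈ 408 bands.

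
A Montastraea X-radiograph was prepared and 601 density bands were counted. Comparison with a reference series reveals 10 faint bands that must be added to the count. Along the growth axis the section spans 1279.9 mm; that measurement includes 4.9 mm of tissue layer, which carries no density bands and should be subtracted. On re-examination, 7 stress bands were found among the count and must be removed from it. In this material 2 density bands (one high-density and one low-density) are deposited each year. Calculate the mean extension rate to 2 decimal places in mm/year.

4.22 mm/year

Correcting the raw count gives 601 − 7 + 10 = 604 true density bands.
With 2 density bands per year, 604 / 2 = 302 years.
Removing the 4.9 mm offcut leaves 1279.9 − 4.9 = 1275.0 mm.
1275.0 mm over 302 years gives 1275.0 / 302 ≈ 4.22 mm/year.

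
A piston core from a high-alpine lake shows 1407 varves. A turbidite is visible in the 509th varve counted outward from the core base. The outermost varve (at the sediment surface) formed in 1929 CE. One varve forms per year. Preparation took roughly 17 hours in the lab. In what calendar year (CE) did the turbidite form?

1031 CE

1407 − 509 = 898 varves lie beyond the turbidite toward the sediment surface.
Counting back 898 years from 1929 CE places the turbidite in 1929 − 898 = 1031 CE.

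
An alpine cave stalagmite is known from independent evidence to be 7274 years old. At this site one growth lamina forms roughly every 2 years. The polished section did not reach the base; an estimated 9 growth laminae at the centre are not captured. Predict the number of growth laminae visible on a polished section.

3628 growth laminae

One growth lamina every 2 years means 7274 / 2 = 3637 growth laminae.
3637 − 9 missed = 3628 growth laminae expected in the prepared section.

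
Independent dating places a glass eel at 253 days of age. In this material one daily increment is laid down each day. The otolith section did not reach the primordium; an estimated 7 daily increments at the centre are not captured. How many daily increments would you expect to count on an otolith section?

246 daily increments

At one daily increment per day, 253 days correspond to 253 daily increments.
Subtracting the 7 daily increments not captured gives 253 − 7 = 246 daily increments in the record.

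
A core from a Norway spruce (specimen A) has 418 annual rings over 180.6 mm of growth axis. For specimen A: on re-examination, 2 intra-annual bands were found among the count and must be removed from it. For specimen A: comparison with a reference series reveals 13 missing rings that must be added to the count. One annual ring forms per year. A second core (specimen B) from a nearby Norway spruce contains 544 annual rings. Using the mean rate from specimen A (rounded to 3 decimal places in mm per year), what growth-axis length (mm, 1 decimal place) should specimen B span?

229.0 mm

Specimen A: after corrections the count is 418 − 2 + 13 = 429 annual rings.
A: 180.6 mm over 429 years gives 180.6 / 429 ≈ 0.421 mm/year.
For B, 0.421 mm/year × 544 years = 229.0 mm.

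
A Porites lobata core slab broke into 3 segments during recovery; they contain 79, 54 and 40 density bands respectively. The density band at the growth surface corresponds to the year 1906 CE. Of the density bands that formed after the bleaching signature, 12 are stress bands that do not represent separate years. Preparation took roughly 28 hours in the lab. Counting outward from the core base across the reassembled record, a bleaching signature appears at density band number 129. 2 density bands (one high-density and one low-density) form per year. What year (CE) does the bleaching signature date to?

1890 CE

Total density bands = 79 + 54 + 40 = 173.
Between density band 129 and the growth surface there are 173 − 129 = 44 density bands.
Removing the 12 false density bands leaves 44 − 12 = 32 true density bands beyond the bleaching signature.
Dividing by 2 density bands per year: 32 / 2 = 16 years.
Counting back 16 years from 1906 CE places the bleaching signature in 1906 − 16 = 1890 CE.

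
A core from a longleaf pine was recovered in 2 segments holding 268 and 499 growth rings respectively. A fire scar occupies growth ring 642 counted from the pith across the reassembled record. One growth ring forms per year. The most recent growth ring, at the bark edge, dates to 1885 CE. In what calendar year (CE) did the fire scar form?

Total growth rings = 268 + 499 = 767.
767 − 642 = 125 growth rings lie beyond the fire scar toward the bark edge.
1885 − 125 = 1760 CE.

1760 CE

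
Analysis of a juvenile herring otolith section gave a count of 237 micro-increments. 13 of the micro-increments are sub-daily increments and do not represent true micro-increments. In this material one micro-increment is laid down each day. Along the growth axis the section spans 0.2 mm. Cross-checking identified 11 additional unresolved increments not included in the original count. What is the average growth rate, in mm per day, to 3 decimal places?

0.001 mm per day

Adjusted count: 237 − 13 + 11 = 235 micro-increments.
Extension rate ≈ 0.2 / 235 = 0.001 mm per day.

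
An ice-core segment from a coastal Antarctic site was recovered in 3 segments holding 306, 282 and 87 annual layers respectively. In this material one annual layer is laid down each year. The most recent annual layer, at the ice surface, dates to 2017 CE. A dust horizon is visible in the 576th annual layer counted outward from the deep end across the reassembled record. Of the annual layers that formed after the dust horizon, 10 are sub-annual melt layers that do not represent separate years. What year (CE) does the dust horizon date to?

1928 CE

Total annual layers = 306 + 282 + 87 = 675.
Between annual layer 576 and the ice surface there are 675 − 576 = 99 annual layers.
99 − 10 false = 89 true annual layers after the dust horizon.
2017 − 89 = 1928 CE.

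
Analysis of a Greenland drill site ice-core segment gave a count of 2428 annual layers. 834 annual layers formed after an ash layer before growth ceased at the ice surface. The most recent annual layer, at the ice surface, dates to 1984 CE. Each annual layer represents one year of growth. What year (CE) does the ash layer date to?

There are 834 annual layers younger than the ash layer.
The annual layer at the ice surface is 1984 CE, so the ash layer dates to 1984 − 834 = 1150 CE.

1150 CE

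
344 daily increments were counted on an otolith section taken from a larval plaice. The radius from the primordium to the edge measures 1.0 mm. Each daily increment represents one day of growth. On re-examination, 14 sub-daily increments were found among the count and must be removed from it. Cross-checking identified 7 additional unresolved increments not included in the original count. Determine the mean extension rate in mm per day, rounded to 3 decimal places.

0.003 mm per day

After corrections the count is 344 − 14 + 7 = 337 daily increments.
Extension rate ≈ 1.0 / 337 = 0.003 mm per day.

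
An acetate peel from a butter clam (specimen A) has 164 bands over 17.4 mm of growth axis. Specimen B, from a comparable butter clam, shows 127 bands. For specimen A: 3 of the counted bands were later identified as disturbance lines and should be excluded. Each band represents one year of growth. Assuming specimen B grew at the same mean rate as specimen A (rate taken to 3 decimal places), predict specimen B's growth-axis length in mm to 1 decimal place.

13.7 mm

Specimen A: correcting the raw count gives 164 − 3 = 161 true bands.
A: Mean rate = 17.4 mm / 161 years ≈ 0.108 mm per year.
For B, 0.108 mm/year × 127 years = 13.7 mm.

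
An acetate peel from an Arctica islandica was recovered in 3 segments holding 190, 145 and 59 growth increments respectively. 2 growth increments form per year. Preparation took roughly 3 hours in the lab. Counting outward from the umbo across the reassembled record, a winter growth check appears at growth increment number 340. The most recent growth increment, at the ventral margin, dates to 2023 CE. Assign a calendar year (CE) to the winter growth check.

1996 CE

Total growth increments = 190 + 145 + 59 = 394.
394 − 340 = 54 growth increments lie beyond the winter growth check toward the ventral margin.
54 growth increments at 2 per year is 54 / 2 = 27 years.
The growth increment at the ventral margin is 2023 CE, so the winter growth check dates to 2023 − 27 = 1996 CE.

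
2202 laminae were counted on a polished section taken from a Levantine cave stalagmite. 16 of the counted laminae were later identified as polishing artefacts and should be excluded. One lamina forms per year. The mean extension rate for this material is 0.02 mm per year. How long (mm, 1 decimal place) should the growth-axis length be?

After corrections the count is 2202 − 16 = 2186 laminae.
2186 years at 0.02 mm/year gives 0.02 × 2186 = 43.7 mm.

43.7 mm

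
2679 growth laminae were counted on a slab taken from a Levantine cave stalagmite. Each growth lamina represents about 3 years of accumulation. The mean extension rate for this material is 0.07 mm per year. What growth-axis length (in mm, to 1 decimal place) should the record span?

2679 growth laminae at 3 years each span 2679 × 3 = 8037 years.
Predicted length = 0.07 mm/year × 8037 years = 562.6 mm.

562.6 mm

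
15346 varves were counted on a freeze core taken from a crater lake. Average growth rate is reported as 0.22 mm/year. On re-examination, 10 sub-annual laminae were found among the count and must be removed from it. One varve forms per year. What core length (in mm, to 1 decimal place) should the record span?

True varve count = 15346 − 10 = 15336.
Predicted length = 0.22 mm/year × 15336 years = 3373.9 mm.

3373.9 mm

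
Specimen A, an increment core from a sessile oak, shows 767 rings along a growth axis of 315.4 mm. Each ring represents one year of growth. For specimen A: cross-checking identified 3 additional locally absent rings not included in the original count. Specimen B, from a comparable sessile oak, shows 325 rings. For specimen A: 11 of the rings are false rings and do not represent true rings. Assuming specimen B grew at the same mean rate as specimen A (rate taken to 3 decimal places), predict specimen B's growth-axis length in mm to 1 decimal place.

Specimen A: correcting the raw count gives 767 − 11 + 3 = 759 true rings.
A: Extension rate ≈ 315.4 / 759 = 0.416 mm per year.
Length of B = 0.416 × 325 = 135.2 mm.

135.2 mm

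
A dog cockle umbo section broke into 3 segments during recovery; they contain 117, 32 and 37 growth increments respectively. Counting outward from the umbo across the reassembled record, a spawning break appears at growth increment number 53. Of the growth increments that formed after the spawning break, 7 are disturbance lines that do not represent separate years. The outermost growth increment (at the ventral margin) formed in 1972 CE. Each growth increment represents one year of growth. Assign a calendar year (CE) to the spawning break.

1846 CE

Total growth increments = 117 + 32 + 37 = 186.
The spawning break sits at growth increment 53 from the umbo, so 186 − 53 = 133 growth increments formed after it.
133 − 7 false = 126 true growth increments after the spawning break.
Counting back 126 years from 1972 CE places the spawning break in 1972 − 126 = 1846 CE.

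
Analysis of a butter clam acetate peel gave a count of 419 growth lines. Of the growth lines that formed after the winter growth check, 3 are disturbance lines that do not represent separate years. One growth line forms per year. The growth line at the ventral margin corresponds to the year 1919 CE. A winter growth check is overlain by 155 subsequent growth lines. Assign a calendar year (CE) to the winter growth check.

1767 CE

There are 155 growth lines younger than the winter growth check.
Removing the 3 false growth lines leaves 155 − 3 = 152 true growth lines beyond the winter growth check.
The growth line at the ventral margin is 1919 CE, so the winter growth check dates to 1919 − 152 = 1767 CE.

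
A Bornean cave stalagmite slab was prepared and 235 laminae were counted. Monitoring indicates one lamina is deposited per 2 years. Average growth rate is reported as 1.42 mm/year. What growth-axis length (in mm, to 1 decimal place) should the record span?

Multiplying by 2 years per lamina: 235 × 2 = 470 years.
Length ≈ 1.42 × 470 = 667.4 mm.

667.4 mm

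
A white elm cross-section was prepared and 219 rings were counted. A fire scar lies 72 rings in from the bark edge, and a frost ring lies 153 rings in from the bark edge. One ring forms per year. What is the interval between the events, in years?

81 yr

153 − 72 = 81 rings lie between the two events.
One ring per year makes the interval 81 years.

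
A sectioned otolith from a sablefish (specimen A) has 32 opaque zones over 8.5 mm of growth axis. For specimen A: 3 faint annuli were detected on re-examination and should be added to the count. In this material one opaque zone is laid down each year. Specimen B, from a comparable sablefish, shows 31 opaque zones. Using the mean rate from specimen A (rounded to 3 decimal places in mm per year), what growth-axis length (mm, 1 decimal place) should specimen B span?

Specimen A: true opaque zone count = 32 + 3 = 35.
A: Mean rate = 8.5 mm / 35 years ≈ 0.243 mm/yr.
For B, 0.243 mm/year × 31 years = 7.5 mm.

7.5 mm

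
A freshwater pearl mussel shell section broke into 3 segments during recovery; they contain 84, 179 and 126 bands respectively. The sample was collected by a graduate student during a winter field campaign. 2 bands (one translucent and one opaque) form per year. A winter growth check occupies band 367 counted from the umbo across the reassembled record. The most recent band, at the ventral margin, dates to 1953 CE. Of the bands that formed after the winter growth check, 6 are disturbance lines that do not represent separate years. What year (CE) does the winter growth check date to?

Total bands = 84 + 179 + 126 = 389.
The winter growth check sits at band 367 from the umbo, so 389 − 367 = 22 bands formed after it.
22 − 6 false = 16 true bands after the winter growth check.
Dividing by 2 bands per year: 16 / 2 = 8 years.
Counting back 8 years from 1953 CE places the winter growth check in 1953 − 8 = 1945 CE.

1945 CE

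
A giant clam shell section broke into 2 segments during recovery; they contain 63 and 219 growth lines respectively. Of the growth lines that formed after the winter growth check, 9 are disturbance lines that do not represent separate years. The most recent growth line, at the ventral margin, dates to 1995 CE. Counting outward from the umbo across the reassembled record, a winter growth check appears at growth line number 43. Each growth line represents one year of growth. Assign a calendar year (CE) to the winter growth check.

1765 CE

Total growth lines = 63 + 219 = 282.
Between growth line 43 and the ventral margin there are 282 − 43 = 239 growth lines.
239 − 9 false = 230 true growth lines after the winter growth check.
Counting back 230 years from 1995 CE places the winter growth check in 1995 − 230 = 1765 CE.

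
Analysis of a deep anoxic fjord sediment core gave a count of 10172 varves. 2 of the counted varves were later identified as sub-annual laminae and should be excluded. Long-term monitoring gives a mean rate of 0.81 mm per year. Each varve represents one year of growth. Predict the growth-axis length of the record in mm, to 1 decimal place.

Correcting the raw count gives 10172 − 2 = 10170 true varves.
Predicted length = 0.81 mm/year × 10170 years = 8237.7 mm.

8237.7 mm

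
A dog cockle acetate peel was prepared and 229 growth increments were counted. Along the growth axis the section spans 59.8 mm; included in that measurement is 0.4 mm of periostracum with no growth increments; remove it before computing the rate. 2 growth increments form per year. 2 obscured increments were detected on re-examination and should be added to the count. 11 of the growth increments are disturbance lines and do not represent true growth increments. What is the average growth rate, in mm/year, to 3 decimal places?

0.540 mm/year

Correcting the raw count gives 229 − 11 + 2 = 220 true growth increments.
With 2 growth increments per year, 220 / 2 = 110 years.
Removing the 0.4 mm offcut leaves 59.8 − 0.4 = 59.4 mm.
Mean rate = 59.4 mm / 110 years ≈ 0.540 mm/year.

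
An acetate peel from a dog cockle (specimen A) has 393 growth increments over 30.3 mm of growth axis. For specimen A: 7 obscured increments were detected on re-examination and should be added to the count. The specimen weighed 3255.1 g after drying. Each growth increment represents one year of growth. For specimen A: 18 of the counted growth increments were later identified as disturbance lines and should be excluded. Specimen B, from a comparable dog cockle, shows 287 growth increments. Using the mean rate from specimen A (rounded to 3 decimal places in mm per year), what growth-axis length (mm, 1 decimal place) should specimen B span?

22.7 mm

Specimen A: true growth increment count = 393 − 18 + 7 = 382.
A: 30.3 mm over 382 years gives 30.3 / 382 ≈ 0.079 mm/year.
B's length ≈ 0.079 × 287 = 22.7 mm.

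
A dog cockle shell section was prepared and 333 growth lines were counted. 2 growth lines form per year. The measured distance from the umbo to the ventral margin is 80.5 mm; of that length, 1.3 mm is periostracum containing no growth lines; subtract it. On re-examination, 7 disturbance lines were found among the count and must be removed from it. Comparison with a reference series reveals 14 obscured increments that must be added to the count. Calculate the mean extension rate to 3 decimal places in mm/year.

0.466 mm/year

Correcting the raw count gives 333 − 7 + 14 = 340 true growth lines.
340 growth lines at 2 per year is 340 / 2 = 170 years.
Net length = 80.5 − 1.3 = 79.2 mm.
Mean rate = 79.2 mm / 170 years ≈ 0.466 mm/year.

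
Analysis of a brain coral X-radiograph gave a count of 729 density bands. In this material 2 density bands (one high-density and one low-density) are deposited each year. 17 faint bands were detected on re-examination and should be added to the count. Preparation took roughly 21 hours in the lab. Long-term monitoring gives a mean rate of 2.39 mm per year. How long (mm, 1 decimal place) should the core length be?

Adjusted count: 729 + 17 = 746 density bands.
746 density bands at 2 per year is 746 / 2 = 373 years.
Length ≈ 2.39 × 373 = 891.5 mm.

891.5 mm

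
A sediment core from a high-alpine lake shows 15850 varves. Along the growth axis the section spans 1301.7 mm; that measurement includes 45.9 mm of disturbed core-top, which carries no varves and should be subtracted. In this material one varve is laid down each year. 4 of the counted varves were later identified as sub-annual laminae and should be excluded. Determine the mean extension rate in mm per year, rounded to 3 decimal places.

0.079 mm per year

Correcting the raw count gives 15850 − 4 = 15846 true varves.
The growth record spans 1301.7 − 45.9 = 1255.8 mm.
1255.8 mm over 15846 years gives 1255.8 / 15846 ≈ 0.079 mm per year.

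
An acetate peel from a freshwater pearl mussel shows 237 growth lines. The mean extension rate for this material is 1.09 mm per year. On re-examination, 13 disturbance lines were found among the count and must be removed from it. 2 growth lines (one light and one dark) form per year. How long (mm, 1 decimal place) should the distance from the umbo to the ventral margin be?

True growth line count = 237 − 13 = 224.
With 2 growth lines per year, 224 / 2 = 112 years.
112 years at 1.09 mm/year gives 1.09 × 112 = 122.1 mm.

122.1 mm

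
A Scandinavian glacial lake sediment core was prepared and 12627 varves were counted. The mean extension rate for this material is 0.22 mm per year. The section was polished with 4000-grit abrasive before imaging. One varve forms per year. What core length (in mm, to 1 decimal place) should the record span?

12627 years of growth are recorded.
Length ≈ 0.22 × 12627 = 2777.9 mm.

2777.9 mm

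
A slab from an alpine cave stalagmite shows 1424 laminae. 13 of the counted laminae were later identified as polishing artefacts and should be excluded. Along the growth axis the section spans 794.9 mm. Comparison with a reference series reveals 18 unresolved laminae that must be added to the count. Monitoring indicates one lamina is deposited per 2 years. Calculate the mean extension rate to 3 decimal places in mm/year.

Adjusted count: 1424 − 13 + 18 = 1429 laminae.
1429 laminae at 2 years each span 1429 × 2 = 2858 years.
794.9 mm over 2858 years gives 794.9 / 2858 ≈ 0.278 mm/year.

0.278 mm/year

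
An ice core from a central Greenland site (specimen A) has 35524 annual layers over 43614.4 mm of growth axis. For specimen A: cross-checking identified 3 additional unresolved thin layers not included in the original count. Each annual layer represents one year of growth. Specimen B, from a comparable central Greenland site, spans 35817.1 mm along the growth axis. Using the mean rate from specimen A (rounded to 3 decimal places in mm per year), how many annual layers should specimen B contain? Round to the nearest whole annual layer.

Specimen A: adjusted count: 35524 + 3 = 35527 annual layers.
A: Mean rate = 43614.4 mm / 35527 years ≈ 1.228 mm/year.
For B, 35817.1 / 1.228 = 29167.02 years ≈ 29167 annual layers.

29167 annual layers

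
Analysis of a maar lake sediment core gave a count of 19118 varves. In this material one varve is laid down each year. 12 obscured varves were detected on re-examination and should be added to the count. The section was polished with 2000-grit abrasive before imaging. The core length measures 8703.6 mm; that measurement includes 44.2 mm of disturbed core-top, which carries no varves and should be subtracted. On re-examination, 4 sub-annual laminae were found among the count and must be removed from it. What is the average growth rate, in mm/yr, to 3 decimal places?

0.453 mm/yr

After corrections the count is 19118 − 4 + 12 = 19126 varves.
Net length = 8703.6 − 44.2 = 8659.4 mm.
Mean rate = 8659.4 mm / 19126 years ≈ 0.453 mm/yr.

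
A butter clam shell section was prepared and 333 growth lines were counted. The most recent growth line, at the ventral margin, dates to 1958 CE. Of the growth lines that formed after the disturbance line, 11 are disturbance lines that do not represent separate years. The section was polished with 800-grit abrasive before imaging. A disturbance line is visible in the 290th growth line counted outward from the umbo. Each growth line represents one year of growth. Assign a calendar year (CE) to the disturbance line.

1926 CE

The disturbance line sits at growth line 290 from the umbo, so 333 − 290 = 43 growth lines formed after it.
43 − 11 false = 32 true growth lines after the disturbance line.
Counting back 32 years from 1958 CE places the disturbance line in 1958 − 32 = 1926 CE.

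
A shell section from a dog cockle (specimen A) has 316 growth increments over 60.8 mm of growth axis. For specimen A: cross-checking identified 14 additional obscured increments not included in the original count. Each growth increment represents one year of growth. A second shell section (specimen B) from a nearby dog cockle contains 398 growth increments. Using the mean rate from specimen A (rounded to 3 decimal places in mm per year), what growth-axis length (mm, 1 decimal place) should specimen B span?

73.2 mm

Specimen A: after corrections the count is 316 + 14 = 330 growth increments.
A: Mean rate = 60.8 mm / 330 years ≈ 0.184 mm/yr.
For B, 0.184 mm/year × 398 years = 73.2 mm.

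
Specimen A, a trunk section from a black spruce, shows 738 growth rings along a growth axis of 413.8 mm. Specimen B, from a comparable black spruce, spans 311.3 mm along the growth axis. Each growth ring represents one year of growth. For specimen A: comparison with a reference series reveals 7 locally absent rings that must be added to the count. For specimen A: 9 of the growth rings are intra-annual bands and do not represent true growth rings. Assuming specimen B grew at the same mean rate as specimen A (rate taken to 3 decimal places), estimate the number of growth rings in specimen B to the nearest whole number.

Specimen A: after corrections the count is 738 − 9 + 7 = 736 growth rings.
A: Mean rate = 413.8 mm / 736 years ≈ 0.562 mm/year.
Specimen B: 311.3 mm / 0.562 mm per year = 553.91 years ≈ 554 growth rings.

554 growth rings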